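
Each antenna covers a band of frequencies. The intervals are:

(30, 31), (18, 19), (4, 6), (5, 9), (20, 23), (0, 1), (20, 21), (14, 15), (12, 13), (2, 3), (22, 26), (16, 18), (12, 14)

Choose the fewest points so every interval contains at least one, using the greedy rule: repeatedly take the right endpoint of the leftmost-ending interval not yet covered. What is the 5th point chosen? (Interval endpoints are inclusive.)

By right end: [0,1]  [2,3]  [4,6]  [5,9]  [12,13]  [12,14]  [14,15]  [16,18]  [18,19]  [20,21]  [20,23]  [22,26]  [30,31]
[0,1] uncovered → point at 1; [2,3] uncovered → point at 3; [4,6] uncovered → point at 6; [12,13] uncovered → point at 13; [14,15] uncovered → point at 15; [16,18] uncovered → point at 18; [20,21] uncovered → point at 21; [22,26] uncovered → point at 26; [30,31] uncovered → point at 31.
Points: 1, 3, 6, 13, 15, 18, 21, 26, 31 (9 total).

15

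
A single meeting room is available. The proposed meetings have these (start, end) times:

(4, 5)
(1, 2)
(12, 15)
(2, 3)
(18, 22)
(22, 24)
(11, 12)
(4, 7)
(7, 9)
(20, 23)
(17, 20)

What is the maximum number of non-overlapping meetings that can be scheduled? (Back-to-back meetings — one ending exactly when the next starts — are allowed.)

Greedy by earliest finish: after sorting by end time, pick each interval compatible with the last pick.
Sorted by end: (1,2)  (2,3)  (4,5)  (4,7)  (7,9)  (11,12)  (12,15)  (17,20)  (18,22)  (20,23)  (22,24)
take (1,2); take (2,3); take (4,5); skip (4,7); take (7,9); take (11,12); take (12,15); take (17,20); take (20,23); skip (22,24).
Selected 8 meetings.

8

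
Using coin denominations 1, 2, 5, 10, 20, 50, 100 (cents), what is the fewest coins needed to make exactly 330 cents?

330 − 3×100→30 − 1×20→10 − 1×10→0
Total coins = 3 + 1 + 1 = 5

5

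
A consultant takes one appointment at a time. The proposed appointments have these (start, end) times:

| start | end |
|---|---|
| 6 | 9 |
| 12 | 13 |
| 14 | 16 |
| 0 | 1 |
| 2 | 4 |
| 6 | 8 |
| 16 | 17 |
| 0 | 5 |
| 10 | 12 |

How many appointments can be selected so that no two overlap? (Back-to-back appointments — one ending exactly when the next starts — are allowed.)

7

Order by finish time; keep every interval that doesn't clash with the previous kept one.
By end time: (0,1), (2,4), (0,5), (6,8), (6,9), (10,12), (12,13), (14,16), (16,17).
Pick (0,1); next start ≥ 1 → (2,4); next start ≥ 4 → (6,8); next start ≥ 8 → (10,12); next start ≥ 12 → (12,13); next start ≥ 13 → (14,16); next start ≥ 16 → (16,17).
Selected 7 appointments.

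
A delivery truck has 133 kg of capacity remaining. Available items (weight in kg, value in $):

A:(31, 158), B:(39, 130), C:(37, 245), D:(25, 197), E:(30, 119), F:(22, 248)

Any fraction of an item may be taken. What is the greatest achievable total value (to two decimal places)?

Sort by value per unit weight and fill in that order.
Ratios (sorted): F 11.27, D 7.88, C 6.62, A 5.10, E 3.97, B 3.33
take F (22 @ 248); take D (25 @ 197); take C (37 @ 245); take A (31 @ 158); take 18/30 of E → 71.40. Capacity used 133/133.
Total value = 919.40

919.40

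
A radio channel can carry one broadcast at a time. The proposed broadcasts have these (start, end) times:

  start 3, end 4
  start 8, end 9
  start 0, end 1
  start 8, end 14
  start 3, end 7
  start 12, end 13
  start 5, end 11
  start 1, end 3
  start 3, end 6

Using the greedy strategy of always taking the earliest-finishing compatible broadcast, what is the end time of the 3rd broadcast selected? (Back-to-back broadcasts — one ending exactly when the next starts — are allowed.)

4

Order by finish time; keep every interval that doesn't clash with the previous kept one.
By end time: (0,1), (1,3), (3,4), (3,6), (3,7), (8,9), (5,11), (12,13), (8,14).
Pick (0,1); next start ≥ 1 → (1,3); next start ≥ 3 → (3,4); next start ≥ 4 → (8,9); next start ≥ 9 → (12,13).
Selected: (0,1) (1,3) (3,4) (8,9) (12,13)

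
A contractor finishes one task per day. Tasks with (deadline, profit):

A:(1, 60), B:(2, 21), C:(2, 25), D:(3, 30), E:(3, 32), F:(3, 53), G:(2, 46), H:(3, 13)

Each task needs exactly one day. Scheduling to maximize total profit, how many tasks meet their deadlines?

Sort by profit descending; place each in the latest free slot ≤ its deadline.
By profit: A(d1,60), F(d3,53), G(d2,46), E(d3,32), D(d3,30), C(d2,25), B(d2,21), H(d3,13)
A→slot 1; F→slot 3; G→slot 2; E skipped; D skipped; C skipped; B skipped; H skipped.
3 of 8 scheduled.

3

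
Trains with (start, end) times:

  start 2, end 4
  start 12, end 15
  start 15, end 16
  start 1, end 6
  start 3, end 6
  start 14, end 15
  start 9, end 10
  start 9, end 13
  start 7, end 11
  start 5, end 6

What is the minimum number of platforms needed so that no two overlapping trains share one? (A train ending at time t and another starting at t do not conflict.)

3

Count concurrent intervals with a sweep; the peak is the room count.
Events (time:±→running): 1:+→1 2:+→2 3:+→3 … peak 3.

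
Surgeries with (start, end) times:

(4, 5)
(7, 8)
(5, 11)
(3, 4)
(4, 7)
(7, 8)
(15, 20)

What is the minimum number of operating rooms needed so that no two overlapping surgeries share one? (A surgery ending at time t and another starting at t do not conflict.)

Events (time:±→running): 3:+→1 4:-→0 4:+→1 4:+→2 5:-→1 5:+→2 7:-→1 7:+→2 7:+→3 … peak 3.

3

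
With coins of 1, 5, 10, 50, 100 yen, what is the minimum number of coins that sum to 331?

7

Greedy: take as many of the largest coin as possible, then repeat with the remainder.
331 − 3×100→31 − 3×10→1 − 1×1→0
Total coins = 3 + 3 + 1 = 7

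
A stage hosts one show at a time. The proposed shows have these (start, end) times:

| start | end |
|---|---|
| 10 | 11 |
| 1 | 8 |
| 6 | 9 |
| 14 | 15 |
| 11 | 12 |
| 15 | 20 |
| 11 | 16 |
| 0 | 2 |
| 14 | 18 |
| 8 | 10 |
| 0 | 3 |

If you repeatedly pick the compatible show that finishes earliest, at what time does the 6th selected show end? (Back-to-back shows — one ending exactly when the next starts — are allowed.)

Order by finish time; keep every interval that doesn't clash with the previous kept one.
By end time: (0,2), (0,3), (1,8), (6,9), (8,10), (10,11), (11,12), (14,15), (11,16), (14,18), (15,20).
Pick (0,2); next start ≥ 2 → (6,9); next start ≥ 9 → (10,11); next start ≥ 11 → (11,12); next start ≥ 12 → (14,15); next start ≥ 15 → (15,20).
Selected: (0,2) (6,9) (10,11) (11,12) (14,15) (15,20)

20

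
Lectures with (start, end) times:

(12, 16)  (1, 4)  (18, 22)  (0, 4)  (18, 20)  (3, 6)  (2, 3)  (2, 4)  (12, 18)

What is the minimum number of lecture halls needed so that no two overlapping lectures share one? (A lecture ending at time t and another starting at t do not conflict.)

The answer is the maximum number of intervals overlapping at any instant.
Events (time:±→running): 0:+→1 1:+→2 2:+→3 2:+→4 … peak 4.

4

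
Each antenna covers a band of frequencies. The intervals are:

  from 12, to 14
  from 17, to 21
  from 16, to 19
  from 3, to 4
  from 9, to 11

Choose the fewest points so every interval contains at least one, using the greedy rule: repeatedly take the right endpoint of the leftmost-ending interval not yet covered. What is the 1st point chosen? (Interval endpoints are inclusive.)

Sorted: [3,4] [9,11] [12,14] [16,19] [17,21]
{[3,4]} hit by 4; {[9,11]} hit by 11; {[12,14]} hit by 14; {[16,19],[17,21]} hit by 19.
Points: 4, 11, 14, 19 (4 total).

4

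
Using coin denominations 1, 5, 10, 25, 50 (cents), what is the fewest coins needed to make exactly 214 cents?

9

214 = 4×50 + 1×10 + 4×1
Total coins = 4 + 1 + 4 = 9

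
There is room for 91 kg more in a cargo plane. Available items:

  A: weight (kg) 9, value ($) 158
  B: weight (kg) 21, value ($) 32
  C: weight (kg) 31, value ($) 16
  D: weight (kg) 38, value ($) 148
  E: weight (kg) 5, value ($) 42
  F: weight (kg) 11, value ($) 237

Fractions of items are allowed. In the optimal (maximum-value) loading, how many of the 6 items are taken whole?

5

Greedy by value/weight ratio, highest first.
Ratios (sorted): F 21.55, A 17.56, E 8.40, D 3.89, B 1.52, C 0.52
take F (11 @ 237); take A (9 @ 158); take E (5 @ 42); take D (38 @ 148); take B (21 @ 32); take 7/31 of C → 3.61. Capacity used 91/91.
5 item(s) taken whole; one partial (take 7/31 of C).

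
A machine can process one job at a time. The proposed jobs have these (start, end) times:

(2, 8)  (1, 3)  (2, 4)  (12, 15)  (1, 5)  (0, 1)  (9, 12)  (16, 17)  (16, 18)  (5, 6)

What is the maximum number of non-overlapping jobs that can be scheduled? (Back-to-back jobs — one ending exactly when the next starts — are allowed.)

Order by finish time; keep every interval that doesn't clash with the previous kept one.
By end time: (0,1), (1,3), (2,4), (1,5), (5,6), (2,8), (9,12), (12,15), (16,17), (16,18).
Pick (0,1); next start ≥ 1 → (1,3); next start ≥ 3 → (5,6); next start ≥ 6 → (9,12); next start ≥ 12 → (12,15); next start ≥ 15 → (16,17).
Selected 6 jobs.

6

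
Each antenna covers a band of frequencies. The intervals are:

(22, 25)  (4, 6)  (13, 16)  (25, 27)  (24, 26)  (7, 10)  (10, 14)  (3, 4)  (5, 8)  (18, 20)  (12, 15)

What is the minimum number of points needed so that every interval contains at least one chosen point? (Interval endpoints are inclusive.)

5

Sort by right endpoint; whenever an interval is uncovered, place a point at its right end.
Sorted: [3,4] [4,6] [5,8] [7,10] [10,14] [12,15] [13,16] [18,20] [22,25] [24,26] [25,27]
{[3,4],[4,6]} hit by 4; {[5,8],[7,10]} hit by 8; {[10,14],[12,15],[13,16]} hit by 14; {[18,20]} hit by 20; {[22,25],[24,26],[25,27]} hit by 25.
Points: 4, 8, 14, 20, 25 (5 total).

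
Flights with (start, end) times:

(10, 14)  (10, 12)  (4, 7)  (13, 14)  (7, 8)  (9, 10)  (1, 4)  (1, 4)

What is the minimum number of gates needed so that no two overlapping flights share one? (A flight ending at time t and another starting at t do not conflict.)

starts: [1, 1, 4, 7, 9, 10, 10, 13]
ends:   [4, 4, 7, 8, 10, 12, 14, 14]
s1→1 s1→2  — peak 2.

2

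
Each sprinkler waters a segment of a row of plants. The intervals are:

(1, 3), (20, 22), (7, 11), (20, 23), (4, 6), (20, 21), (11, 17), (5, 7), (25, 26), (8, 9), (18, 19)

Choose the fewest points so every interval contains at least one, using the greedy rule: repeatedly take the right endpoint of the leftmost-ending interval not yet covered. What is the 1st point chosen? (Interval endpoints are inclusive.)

By right end: [1,3]  [4,6]  [5,7]  [8,9]  [7,11]  [11,17]  [18,19]  [20,21]  [20,22]  [20,23]  [25,26]
[1,3] uncovered → point at 3; [4,6] uncovered → point at 6; [8,9] uncovered → point at 9; [11,17] uncovered → point at 17; [18,19] uncovered → point at 19; [20,21] uncovered → point at 21; [25,26] uncovered → point at 26.
Points: 3, 6, 9, 17, 19, 21, 26 (7 total).

3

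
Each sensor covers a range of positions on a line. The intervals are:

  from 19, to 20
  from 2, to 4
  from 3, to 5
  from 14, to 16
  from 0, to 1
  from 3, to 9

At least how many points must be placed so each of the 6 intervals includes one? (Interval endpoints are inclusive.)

4

By right end: [0,1]  [2,4]  [3,5]  [3,9]  [14,16]  [19,20]
[0,1] uncovered → point at 1; [2,4] uncovered → point at 4; [14,16] uncovered → point at 16; [19,20] uncovered → point at 20.
Points: 1, 4, 16, 20 (4 total).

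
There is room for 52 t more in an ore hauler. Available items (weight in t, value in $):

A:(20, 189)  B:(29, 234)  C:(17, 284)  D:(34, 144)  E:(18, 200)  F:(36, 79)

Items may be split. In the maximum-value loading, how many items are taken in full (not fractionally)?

Sort by value per unit weight and fill in that order.
Order: C (284/17=16.71) > E (200/18=11.11) > A (189/20=9.45) > B (234/29=8.07) > D (144/34=4.24) > F (79/36=2.19)
Fill: take C (17 @ 284) → take E (18 @ 200) → take 17/20 of A → 160.65; 52/52 used.
2 item(s) taken whole; one partial (take 17/20 of A).

2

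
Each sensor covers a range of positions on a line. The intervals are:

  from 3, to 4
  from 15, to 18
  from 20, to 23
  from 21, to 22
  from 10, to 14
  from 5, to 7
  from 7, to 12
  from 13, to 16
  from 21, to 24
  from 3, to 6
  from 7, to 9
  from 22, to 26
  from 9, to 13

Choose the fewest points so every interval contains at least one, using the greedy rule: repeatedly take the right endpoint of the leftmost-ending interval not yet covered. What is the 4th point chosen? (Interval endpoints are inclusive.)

By right end: [3,4]  [3,6]  [5,7]  [7,9]  [7,12]  [9,13]  [10,14]  [13,16]  [15,18]  [21,22]  [20,23]  [21,24]  [22,26]
[3,4] uncovered → point at 4; [5,7] uncovered → point at 7; [9,13] uncovered → point at 13; [15,18] uncovered → point at 18; [21,22] uncovered → point at 22.
Points: 4, 7, 13, 18, 22 (5 total).

18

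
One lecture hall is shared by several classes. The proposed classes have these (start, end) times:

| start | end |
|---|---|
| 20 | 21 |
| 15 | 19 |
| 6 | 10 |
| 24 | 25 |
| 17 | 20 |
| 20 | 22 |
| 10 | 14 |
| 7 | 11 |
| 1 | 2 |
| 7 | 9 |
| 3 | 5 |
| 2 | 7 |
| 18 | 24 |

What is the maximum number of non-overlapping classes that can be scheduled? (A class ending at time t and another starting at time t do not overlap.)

7

Order by finish time; keep every interval that doesn't clash with the previous kept one.
By end time: (1,2), (3,5), (2,7), (7,9), (6,10), (7,11), (10,14), (15,19), (17,20), (20,21), (20,22), (18,24), (24,25).
Pick (1,2); next start ≥ 2 → (3,5); next start ≥ 5 → (7,9); next start ≥ 9 → (10,14); next start ≥ 14 → (15,19); next start ≥ 19 → (20,21); next start ≥ 21 → (24,25).
Selected 7 classes.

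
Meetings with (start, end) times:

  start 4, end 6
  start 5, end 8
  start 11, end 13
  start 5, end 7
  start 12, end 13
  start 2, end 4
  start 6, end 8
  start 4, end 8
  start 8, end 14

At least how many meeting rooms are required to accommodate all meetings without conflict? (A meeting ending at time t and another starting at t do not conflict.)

4

The answer is the maximum number of intervals overlapping at any instant.
Events (time:±→running): 2:+→1 4:-→0 4:+→1 4:+→2 5:+→3 5:+→4 … peak 4.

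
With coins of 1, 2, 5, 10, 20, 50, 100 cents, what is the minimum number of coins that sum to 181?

5

181 = 1×100 + 1×50 + 1×20 + 1×10 + 1×1
Total coins = 1 + 1 + 1 + 1 + 1 = 5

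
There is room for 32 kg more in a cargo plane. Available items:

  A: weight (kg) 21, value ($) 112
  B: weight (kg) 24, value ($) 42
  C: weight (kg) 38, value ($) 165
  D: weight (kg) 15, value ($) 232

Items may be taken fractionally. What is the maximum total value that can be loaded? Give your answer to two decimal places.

322.67

Sort by value per unit weight and fill in that order.
Order: D (232/15=15.47) > A (112/21=5.33) > C (165/38=4.34) > B (42/24=1.75)
Fill: take D (15 @ 232) → take 17/21 of A → 90.67; 32/32 used.
Total value = 322.67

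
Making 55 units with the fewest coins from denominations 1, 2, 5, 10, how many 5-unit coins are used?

Use the largest denomination that fits, subtract, and repeat.
55 − 5×10→5 − 1×5→0
Count of 5: 1

1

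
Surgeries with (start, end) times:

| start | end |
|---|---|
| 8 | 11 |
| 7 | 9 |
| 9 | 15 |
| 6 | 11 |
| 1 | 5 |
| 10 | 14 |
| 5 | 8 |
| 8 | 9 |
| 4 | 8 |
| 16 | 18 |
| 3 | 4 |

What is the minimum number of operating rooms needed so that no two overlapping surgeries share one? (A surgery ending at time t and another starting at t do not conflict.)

4

The answer is the maximum number of intervals overlapping at any instant.
Events (time:±→running): 1:+→1 3:+→2 4:-→1 4:+→2 5:-→1 5:+→2 6:+→3 7:+→4 … peak 4.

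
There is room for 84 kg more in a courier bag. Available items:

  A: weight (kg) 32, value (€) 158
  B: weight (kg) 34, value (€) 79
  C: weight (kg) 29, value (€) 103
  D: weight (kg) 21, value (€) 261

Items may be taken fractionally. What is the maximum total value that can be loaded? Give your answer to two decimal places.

Greedy by value/weight ratio, highest first.
Ratios (sorted): D 12.43, A 4.94, C 3.55, B 2.32
take D (21 @ 261); take A (32 @ 158); take C (29 @ 103); take 2/34 of B → 4.65. Capacity used 84/84.
Total value = 526.65

526.65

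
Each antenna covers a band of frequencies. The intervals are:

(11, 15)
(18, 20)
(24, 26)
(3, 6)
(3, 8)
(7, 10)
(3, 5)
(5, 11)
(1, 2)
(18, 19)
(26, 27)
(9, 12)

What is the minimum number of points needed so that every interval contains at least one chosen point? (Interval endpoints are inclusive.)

Process intervals by earliest right end; each time one isn't hit yet, stab at its right endpoint.
Sorted: [1,2] [3,5] [3,6] [3,8] [7,10] [5,11] [9,12] [11,15] [18,19] [18,20] [24,26] [26,27]
{[1,2]} hit by 2; {[3,5],[3,6],[3,8]} hit by 5; {[7,10],[5,11],[9,12]} hit by 10; {[11,15]} hit by 15; {[18,19],[18,20]} hit by 19; {[24,26],[26,27]} hit by 26.
Points: 2, 5, 10, 15, 19, 26 (6 total).

6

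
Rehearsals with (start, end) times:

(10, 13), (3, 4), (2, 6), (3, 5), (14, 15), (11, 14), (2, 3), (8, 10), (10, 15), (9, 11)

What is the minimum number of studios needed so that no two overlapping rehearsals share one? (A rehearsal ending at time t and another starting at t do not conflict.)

The answer is the maximum number of intervals overlapping at any instant.
Events (time:±→running): 2:+→1 2:+→2 3:-→1 3:+→2 3:+→3 … peak 3.

3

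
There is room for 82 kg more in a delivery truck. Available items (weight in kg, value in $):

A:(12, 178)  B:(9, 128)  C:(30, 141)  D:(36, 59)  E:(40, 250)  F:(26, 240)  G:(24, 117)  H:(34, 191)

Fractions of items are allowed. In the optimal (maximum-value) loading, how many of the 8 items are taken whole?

3

Order: A (178/12=14.83) > B (128/9=14.22) > F (240/26=9.23) > E (250/40=6.25) > H (191/34=5.62) > G (117/24=4.88) > C (141/30=4.70) > D (59/36=1.64)
Fill: take A (12 @ 178) → take B (9 @ 128) → take F (26 @ 240) → take 35/40 of E → 218.75; 82/82 used.
3 item(s) taken whole; one partial (take 35/40 of E).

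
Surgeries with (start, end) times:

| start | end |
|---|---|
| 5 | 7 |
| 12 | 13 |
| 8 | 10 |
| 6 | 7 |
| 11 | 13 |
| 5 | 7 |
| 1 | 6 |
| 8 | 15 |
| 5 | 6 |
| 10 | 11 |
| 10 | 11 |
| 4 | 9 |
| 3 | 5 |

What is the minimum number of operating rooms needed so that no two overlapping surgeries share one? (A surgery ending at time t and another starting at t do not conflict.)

5

Events (time:±→running): 1:+→1 3:+→2 4:+→3 5:-→2 5:+→3 5:+→4 5:+→5 … peak 5.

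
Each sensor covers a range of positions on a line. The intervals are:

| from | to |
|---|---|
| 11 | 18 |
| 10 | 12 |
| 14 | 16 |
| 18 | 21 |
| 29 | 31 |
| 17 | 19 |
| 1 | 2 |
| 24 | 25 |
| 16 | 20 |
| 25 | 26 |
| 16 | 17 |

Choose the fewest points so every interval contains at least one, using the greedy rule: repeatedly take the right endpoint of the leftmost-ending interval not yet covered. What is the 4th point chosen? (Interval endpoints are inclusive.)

Sorted: [1,2] [10,12] [14,16] [16,17] [11,18] [17,19] [16,20] [18,21] [24,25] [25,26] [29,31]
{[1,2]} hit by 2; {[10,12]} hit by 12; {[14,16],[16,17],[11,18]} hit by 16; {[17,19],[16,20],[18,21]} hit by 19; {[24,25],[25,26]} hit by 25; {[29,31]} hit by 31.
Points: 2, 12, 16, 19, 25, 31 (6 total).

19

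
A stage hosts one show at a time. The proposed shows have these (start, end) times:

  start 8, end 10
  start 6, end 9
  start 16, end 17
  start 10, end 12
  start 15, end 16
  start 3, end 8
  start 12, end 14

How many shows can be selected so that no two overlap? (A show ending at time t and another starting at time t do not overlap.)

Sorted by end: (3,8)  (6,9)  (8,10)  (10,12)  (12,14)  (15,16)  (16,17)
take (3,8); skip (6,9); take (8,10); take (10,12); take (12,14); take (15,16); take (16,17).
Selected 6 shows.

6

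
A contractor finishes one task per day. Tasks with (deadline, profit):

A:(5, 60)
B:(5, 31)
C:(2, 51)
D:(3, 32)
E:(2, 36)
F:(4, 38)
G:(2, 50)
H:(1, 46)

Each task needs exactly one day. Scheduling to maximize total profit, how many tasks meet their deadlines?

Take jobs in profit order; each goes to the latest open slot no later than its deadline.
By profit: A(d5,60), C(d2,51), G(d2,50), H(d1,46), F(d4,38), E(d2,36), D(d3,32), B(d5,31)
A→slot 5; C→slot 2; G→slot 1; H skipped; F→slot 4; E skipped; D→slot 3; B skipped.
5 of 8 scheduled.

5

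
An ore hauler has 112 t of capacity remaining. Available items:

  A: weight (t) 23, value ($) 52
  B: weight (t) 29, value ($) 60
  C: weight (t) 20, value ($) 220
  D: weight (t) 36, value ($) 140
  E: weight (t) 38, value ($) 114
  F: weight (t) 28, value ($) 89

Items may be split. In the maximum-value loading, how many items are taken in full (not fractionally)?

Ratios (sorted): C 11.00, D 3.89, F 3.18, E 3.00, A 2.26, B 2.07
take C (20 @ 220); take D (36 @ 140); take F (28 @ 89); take 28/38 of E → 84.00. Capacity used 112/112.
3 item(s) taken whole; one partial (take 28/38 of E).

3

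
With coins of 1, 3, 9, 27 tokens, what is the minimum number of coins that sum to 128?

128 = 4×27 + 2×9 + 2×1
Total coins = 4 + 2 + 2 = 8

8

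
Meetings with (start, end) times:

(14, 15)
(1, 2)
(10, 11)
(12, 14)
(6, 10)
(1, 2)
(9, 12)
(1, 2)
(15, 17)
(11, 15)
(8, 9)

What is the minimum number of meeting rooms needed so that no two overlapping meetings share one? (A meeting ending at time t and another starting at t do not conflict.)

3

starts: [1, 1, 1, 6, 8, 9, 10, 11, 12, 14, 15]
ends:   [2, 2, 2, 9, 10, 11, 12, 14, 15, 15, 17]
s1→1 s1→2 s1→3  — peak 3.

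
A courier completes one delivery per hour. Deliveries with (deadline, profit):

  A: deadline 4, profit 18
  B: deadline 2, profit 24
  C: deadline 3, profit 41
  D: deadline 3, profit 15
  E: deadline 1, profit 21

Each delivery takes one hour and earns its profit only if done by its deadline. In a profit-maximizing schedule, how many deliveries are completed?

4

Take jobs in profit order; each goes to the latest open slot no later than its deadline.
Profit order: C=41 B=24 E=21 A=18 D=15
Assign: C→slot 3, B→slot 2, E→slot 1, A→slot 4, D skipped.
Slots: [1:E] [2:B] [3:C] [4:A]
4 of 5 scheduled.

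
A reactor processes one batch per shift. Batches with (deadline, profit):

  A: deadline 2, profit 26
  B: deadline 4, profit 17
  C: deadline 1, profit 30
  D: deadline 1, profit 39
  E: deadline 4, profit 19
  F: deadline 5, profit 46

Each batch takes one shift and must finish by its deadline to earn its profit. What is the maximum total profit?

Take jobs in profit order; each goes to the latest open slot no later than its deadline.
By profit: F(d5,46), D(d1,39), C(d1,30), A(d2,26), E(d4,19), B(d4,17)
F→slot 5; D→slot 1; C skipped; A→slot 2; E→slot 4; B→slot 3.
Profit = 39 + 26 + 17 + 19 + 46 = 147

147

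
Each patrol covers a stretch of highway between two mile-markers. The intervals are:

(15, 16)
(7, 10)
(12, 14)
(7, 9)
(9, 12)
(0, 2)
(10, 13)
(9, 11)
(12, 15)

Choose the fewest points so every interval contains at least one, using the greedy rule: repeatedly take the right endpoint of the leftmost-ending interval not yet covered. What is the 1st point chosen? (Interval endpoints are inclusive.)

By right end: [0,2]  [7,9]  [7,10]  [9,11]  [9,12]  [10,13]  [12,14]  [12,15]  [15,16]
[0,2] uncovered → point at 2; [7,9] uncovered → point at 9; [10,13] uncovered → point at 13; [15,16] uncovered → point at 16.
Points: 2, 9, 13, 16 (4 total).

2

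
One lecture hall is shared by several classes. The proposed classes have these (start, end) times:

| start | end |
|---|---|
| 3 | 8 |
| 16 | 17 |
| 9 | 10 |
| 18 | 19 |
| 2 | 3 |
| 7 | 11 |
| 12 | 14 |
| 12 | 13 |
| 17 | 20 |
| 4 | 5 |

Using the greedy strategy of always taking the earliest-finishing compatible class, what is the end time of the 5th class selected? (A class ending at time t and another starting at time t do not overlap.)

17

Greedy by earliest finish: after sorting by end time, pick each interval compatible with the last pick.
Sorted by end: (2,3)  (4,5)  (3,8)  (9,10)  (7,11)  (12,13)  (12,14)  (16,17)  (18,19)  (17,20)
take (2,3); take (4,5); take (9,10); take (12,13); skip (12,14); take (16,17); take (18,19); skip (17,20).
Selected: (2,3) (4,5) (9,10) (12,13) (16,17) (18,19)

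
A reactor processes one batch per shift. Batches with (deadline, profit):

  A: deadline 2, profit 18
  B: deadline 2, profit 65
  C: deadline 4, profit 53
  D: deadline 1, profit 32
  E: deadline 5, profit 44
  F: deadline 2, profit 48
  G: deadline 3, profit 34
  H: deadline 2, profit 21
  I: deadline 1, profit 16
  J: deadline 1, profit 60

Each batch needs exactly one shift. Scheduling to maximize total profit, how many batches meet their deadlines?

5

By profit: B(d2,65), J(d1,60), C(d4,53), F(d2,48), E(d5,44), G(d3,34), D(d1,32), H(d2,21), A(d2,18), I(d1,16)
B→slot 2; J→slot 1; C→slot 4; F skipped; E→slot 5; G→slot 3; D skipped; H skipped; A skipped; I skipped.
5 of 10 scheduled.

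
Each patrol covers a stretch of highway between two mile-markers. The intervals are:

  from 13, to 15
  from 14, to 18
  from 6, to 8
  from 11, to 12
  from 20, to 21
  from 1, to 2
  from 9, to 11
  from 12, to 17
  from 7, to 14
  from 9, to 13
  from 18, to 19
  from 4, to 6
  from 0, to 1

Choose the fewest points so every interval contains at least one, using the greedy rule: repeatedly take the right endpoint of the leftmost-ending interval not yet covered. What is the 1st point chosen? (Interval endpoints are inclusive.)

1

Sorted: [0,1] [1,2] [4,6] [6,8] [9,11] [11,12] [9,13] [7,14] [13,15] [12,17] [14,18] [18,19] [20,21]
{[0,1],[1,2]} hit by 1; {[4,6],[6,8]} hit by 6; {[9,11],[11,12],[9,13],[7,14]} hit by 11; {[13,15],[12,17],[14,18]} hit by 15; {[18,19]} hit by 19; {[20,21]} hit by 21.
Points: 1, 6, 11, 15, 19, 21 (6 total).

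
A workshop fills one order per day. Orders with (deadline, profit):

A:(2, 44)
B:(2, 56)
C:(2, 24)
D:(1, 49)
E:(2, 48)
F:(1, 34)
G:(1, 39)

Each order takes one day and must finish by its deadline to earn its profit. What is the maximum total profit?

By profit: B(d2,56), D(d1,49), E(d2,48), A(d2,44), G(d1,39), F(d1,34), C(d2,24)
B→slot 2; D→slot 1; E skipped; A skipped; G skipped; F skipped; C skipped.
Profit = 49 + 56 = 105

105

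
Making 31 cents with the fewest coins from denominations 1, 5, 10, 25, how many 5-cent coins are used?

Use the largest denomination that fits, subtract, and repeat.
31 = 1×25 + 1×5 + 1×1
Count of 5: 1

1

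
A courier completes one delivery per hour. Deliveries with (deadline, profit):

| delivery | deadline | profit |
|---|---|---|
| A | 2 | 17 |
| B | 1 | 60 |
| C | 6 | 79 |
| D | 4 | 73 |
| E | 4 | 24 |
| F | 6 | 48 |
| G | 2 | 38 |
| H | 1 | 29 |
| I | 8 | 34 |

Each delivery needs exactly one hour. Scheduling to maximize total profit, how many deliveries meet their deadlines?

Sort by profit descending; place each in the latest free slot ≤ its deadline.
Profit order: C=79 D=73 B=60 F=48 G=38 I=34 H=29 E=24 A=17
Assign: C→slot 6, D→slot 4, B→slot 1, F→slot 5, G→slot 2, I→slot 8, H skipped, E→slot 3, A skipped.
Slots: [1:B] [2:G] [3:E] [4:D] [5:F] [6:C] [8:I]
7 of 9 scheduled.

7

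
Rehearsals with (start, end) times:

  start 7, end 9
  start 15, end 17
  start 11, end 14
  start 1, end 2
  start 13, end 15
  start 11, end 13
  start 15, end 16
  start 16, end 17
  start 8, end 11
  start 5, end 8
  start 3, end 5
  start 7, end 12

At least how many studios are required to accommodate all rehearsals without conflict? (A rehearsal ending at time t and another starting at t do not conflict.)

3

starts: [1, 3, 5, 7, 7, 8, 11, 11, 13, 15, 15, 16]
ends:   [2, 5, 8, 9, 11, 12, 13, 14, 15, 16, 17, 17]
s1→1 e2→0 s3→1 e5→0 s5→1 s7→2 s7→3  — peak 3.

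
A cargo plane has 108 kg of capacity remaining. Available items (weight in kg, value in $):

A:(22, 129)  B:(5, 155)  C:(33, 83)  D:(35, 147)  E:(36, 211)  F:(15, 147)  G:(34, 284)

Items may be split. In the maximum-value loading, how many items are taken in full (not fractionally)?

Greedy by value/weight ratio, highest first.
Ratios (sorted): B 31.00, F 9.80, G 8.35, A 5.86, E 5.86, D 4.20, C 2.52
take B (5 @ 155); take F (15 @ 147); take G (34 @ 284); take A (22 @ 129); take 32/36 of E → 187.56. Capacity used 108/108.
4 item(s) taken whole; one partial (take 32/36 of E).

4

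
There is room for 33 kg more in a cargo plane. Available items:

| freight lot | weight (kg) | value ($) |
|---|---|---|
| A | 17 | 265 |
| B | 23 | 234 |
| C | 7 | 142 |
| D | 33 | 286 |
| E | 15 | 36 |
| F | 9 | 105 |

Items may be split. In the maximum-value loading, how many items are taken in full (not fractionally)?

Sort by value per unit weight and fill in that order.
Order: C (142/7=20.29) > A (265/17=15.59) > F (105/9=11.67) > B (234/23=10.17) > D (286/33=8.67) > E (36/15=2.40)
Fill: take C (7 @ 142) → take A (17 @ 265) → take F (9 @ 105); 33/33 used.
3 item(s) taken whole.

3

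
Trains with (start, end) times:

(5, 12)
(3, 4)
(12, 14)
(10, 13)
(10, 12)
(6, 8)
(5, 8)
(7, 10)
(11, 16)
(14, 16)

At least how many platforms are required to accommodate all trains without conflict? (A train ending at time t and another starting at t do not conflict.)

4

The answer is the maximum number of intervals overlapping at any instant.
starts: [3, 5, 5, 6, 7, 10, 10, 11, 12, 14]
ends:   [4, 8, 8, 10, 12, 12, 13, 14, 16, 16]
s3→1 e4→0 s5→1 s5→2 s6→3 s7→4  — peak 4.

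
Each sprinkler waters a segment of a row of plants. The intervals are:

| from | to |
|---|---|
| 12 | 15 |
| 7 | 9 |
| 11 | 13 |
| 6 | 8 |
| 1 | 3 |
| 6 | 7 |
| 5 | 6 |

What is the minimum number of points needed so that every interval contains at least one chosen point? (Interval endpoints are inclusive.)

Sorted: [1,3] [5,6] [6,7] [6,8] [7,9] [11,13] [12,15]
{[1,3]} hit by 3; {[5,6],[6,7],[6,8]} hit by 6; {[7,9]} hit by 9; {[11,13],[12,15]} hit by 13.
Points: 3, 6, 9, 13 (4 total).

4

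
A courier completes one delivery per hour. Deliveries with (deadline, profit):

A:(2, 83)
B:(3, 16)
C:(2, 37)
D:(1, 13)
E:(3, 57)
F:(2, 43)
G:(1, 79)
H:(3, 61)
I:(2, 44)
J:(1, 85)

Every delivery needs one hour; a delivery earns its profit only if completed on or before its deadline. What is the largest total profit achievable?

By profit: J(d1,85), A(d2,83), G(d1,79), H(d3,61), E(d3,57), I(d2,44), F(d2,43), C(d2,37), B(d3,16), D(d1,13)
J→slot 1; A→slot 2; G skipped; H→slot 3; E skipped; I skipped; F skipped; C skipped; B skipped; D skipped.
Profit = 85 + 83 + 61 = 229

229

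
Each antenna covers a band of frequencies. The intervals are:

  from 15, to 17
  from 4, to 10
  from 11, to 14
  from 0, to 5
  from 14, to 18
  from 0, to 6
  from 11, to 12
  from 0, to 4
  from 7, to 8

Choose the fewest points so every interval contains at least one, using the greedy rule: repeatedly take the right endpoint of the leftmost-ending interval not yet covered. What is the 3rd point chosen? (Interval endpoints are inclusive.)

Sort by right endpoint; whenever an interval is uncovered, place a point at its right end.
By right end: [0,4]  [0,5]  [0,6]  [7,8]  [4,10]  [11,12]  [11,14]  [15,17]  [14,18]
[0,4] uncovered → point at 4; [7,8] uncovered → point at 8; [11,12] uncovered → point at 12; [15,17] uncovered → point at 17.
Points: 4, 8, 12, 17 (4 total).

12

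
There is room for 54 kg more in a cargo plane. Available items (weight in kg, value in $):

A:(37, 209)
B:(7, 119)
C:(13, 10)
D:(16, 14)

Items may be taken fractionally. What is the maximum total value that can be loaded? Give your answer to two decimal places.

Sort by value per unit weight and fill in that order.
Order: B (119/7=17.00) > A (209/37=5.65) > D (14/16=0.88) > C (10/13=0.77)
Fill: take B (7 @ 119) → take A (37 @ 209) → take 10/16 of D → 8.75; 54/54 used.
Total value = 336.75

336.75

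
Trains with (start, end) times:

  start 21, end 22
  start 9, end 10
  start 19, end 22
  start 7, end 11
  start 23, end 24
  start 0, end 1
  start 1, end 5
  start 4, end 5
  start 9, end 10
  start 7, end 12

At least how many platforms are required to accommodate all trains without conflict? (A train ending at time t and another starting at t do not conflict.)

Count concurrent intervals with a sweep; the peak is the room count.
Events (time:±→running): 0:+→1 1:-→0 1:+→1 4:+→2 5:-→1 5:-→0 7:+→1 7:+→2 9:+→3 9:+→4 … peak 4.

4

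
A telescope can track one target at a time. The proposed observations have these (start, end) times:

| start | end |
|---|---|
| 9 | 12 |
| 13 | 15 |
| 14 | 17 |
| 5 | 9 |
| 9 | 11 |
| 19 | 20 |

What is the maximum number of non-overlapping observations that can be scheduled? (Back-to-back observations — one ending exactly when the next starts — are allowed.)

Sorted by end: (5,9)  (9,11)  (9,12)  (13,15)  (14,17)  (19,20)
take (5,9); take (9,11); skip (9,12); take (13,15); take (19,20).
Selected 4 observations.

4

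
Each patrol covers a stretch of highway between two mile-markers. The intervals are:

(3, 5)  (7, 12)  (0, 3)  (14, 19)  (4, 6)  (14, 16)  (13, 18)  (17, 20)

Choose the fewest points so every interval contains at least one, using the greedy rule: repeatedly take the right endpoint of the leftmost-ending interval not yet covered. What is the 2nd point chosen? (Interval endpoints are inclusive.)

By right end: [0,3]  [3,5]  [4,6]  [7,12]  [14,16]  [13,18]  [14,19]  [17,20]
[0,3] uncovered → point at 3; [4,6] uncovered → point at 6; [7,12] uncovered → point at 12; [14,16] uncovered → point at 16; [17,20] uncovered → point at 20.
Points: 3, 6, 12, 16, 20 (5 total).

6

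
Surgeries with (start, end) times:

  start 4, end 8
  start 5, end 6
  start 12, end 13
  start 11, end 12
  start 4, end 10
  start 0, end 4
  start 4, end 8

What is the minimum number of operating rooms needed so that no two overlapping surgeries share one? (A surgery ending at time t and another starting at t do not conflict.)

Count concurrent intervals with a sweep; the peak is the room count.
starts: [0, 4, 4, 4, 5, 11, 12]
ends:   [4, 6, 8, 8, 10, 12, 13]
s0→1 e4→0 s4→1 s4→2 s4→3 s5→4  — peak 4.

4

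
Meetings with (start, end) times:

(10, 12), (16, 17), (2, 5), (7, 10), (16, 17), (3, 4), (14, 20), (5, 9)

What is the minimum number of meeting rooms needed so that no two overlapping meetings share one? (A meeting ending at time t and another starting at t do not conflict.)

The answer is the maximum number of intervals overlapping at any instant.
Events (time:±→running): 2:+→1 3:+→2 4:-→1 5:-→0 5:+→1 7:+→2 9:-→1 10:-→0 10:+→1 12:-→0 14:+→1 16:+→2 16:+→3 … peak 3.

3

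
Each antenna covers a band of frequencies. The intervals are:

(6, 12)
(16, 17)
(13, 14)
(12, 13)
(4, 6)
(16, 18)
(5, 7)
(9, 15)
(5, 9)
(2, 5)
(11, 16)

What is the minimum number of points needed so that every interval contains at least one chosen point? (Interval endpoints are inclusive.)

4

Sort by right endpoint; whenever an interval is uncovered, place a point at its right end.
Sorted: [2,5] [4,6] [5,7] [5,9] [6,12] [12,13] [13,14] [9,15] [11,16] [16,17] [16,18]
{[2,5],[4,6],[5,7],[5,9]} hit by 5; {[6,12],[12,13]} hit by 12; {[13,14],[9,15],[11,16]} hit by 14; {[16,17],[16,18]} hit by 17.
Points: 5, 12, 14, 17 (4 total).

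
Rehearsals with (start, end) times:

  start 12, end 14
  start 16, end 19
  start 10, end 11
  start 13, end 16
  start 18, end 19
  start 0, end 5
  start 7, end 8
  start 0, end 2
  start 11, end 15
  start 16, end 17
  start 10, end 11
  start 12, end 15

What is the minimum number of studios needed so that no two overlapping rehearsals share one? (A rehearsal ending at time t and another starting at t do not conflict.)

Count concurrent intervals with a sweep; the peak is the room count.
Events (time:±→running): 0:+→1 0:+→2 2:-→1 5:-→0 7:+→1 8:-→0 10:+→1 10:+→2 11:-→1 11:-→0 11:+→1 12:+→2 12:+→3 13:+→4 … peak 4.

4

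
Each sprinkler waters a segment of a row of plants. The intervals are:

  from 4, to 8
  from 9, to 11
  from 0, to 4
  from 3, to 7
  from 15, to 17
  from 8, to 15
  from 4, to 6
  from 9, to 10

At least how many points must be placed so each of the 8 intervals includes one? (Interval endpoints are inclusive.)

3

Process intervals by earliest right end; each time one isn't hit yet, stab at its right endpoint.
Sorted: [0,4] [4,6] [3,7] [4,8] [9,10] [9,11] [8,15] [15,17]
{[0,4],[4,6],[3,7],[4,8]} hit by 4; {[9,10],[9,11],[8,15]} hit by 10; {[15,17]} hit by 17.
Points: 4, 10, 17 (3 total).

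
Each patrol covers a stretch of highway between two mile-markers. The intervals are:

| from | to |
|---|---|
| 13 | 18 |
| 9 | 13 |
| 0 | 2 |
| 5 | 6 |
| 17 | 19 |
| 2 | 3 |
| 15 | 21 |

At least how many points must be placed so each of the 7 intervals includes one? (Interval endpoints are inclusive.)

4

Process intervals by earliest right end; each time one isn't hit yet, stab at its right endpoint.
Sorted: [0,2] [2,3] [5,6] [9,13] [13,18] [17,19] [15,21]
{[0,2],[2,3]} hit by 2; {[5,6]} hit by 6; {[9,13],[13,18]} hit by 13; {[17,19],[15,21]} hit by 19.
Points: 2, 6, 13, 19 (4 total).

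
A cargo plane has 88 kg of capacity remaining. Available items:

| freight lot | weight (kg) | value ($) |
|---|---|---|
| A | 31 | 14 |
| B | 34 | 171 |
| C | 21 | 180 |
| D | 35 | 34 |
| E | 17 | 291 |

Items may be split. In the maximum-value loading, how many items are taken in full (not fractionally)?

Ratios (sorted): E 17.12, C 8.57, B 5.03, D 0.97, A 0.45
take E (17 @ 291); take C (21 @ 180); take B (34 @ 171); take 16/35 of D → 15.54. Capacity used 88/88.
3 item(s) taken whole; one partial (take 16/35 of D).

3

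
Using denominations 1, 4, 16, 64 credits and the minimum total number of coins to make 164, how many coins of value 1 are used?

0

164 = 2×64 + 2×16 + 1×4
Count of 1: 0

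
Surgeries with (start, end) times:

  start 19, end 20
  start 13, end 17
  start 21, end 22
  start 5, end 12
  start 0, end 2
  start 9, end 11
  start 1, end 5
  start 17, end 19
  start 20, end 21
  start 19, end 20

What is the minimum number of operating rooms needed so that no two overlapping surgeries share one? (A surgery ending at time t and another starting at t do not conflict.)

Count concurrent intervals with a sweep; the peak is the room count.
starts: [0, 1, 5, 9, 13, 17, 19, 19, 20, 21]
ends:   [2, 5, 11, 12, 17, 19, 20, 20, 21, 22]
s0→1 s1→2  — peak 2.

2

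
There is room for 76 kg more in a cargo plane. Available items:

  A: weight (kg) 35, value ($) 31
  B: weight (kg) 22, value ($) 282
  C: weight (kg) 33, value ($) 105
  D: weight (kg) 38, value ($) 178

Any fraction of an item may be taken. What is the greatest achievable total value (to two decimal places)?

510.91

Sort by value per unit weight and fill in that order.
Ratios (sorted): B 12.82, D 4.68, C 3.18, A 0.89
take B (22 @ 282); take D (38 @ 178); take 16/33 of C → 50.91. Capacity used 76/76.
Total value = 510.91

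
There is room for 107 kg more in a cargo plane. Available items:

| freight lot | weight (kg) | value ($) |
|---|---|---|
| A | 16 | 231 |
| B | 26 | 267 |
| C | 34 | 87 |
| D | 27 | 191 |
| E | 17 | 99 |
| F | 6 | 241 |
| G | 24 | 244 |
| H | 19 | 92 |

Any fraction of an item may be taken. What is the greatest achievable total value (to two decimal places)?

Ratios (sorted): F 40.17, A 14.44, B 10.27, G 10.17, D 7.07, E 5.82, H 4.84, C 2.56
take F (6 @ 241); take A (16 @ 231); take B (26 @ 267); take G (24 @ 244); take D (27 @ 191); take 8/17 of E → 46.59. Capacity used 107/107.
Total value = 1220.59

1220.59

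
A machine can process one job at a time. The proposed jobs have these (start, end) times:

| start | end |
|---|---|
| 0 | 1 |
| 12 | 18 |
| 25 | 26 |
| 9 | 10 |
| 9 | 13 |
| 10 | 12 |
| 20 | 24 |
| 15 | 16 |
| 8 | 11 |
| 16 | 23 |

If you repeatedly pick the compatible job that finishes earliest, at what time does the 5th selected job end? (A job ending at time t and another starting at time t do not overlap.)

23

Sorted by end: (0,1)  (9,10)  (8,11)  (10,12)  (9,13)  (15,16)  (12,18)  (16,23)  (20,24)  (25,26)
take (0,1); take (9,10); take (10,12); take (15,16); take (16,23); take (25,26).
Selected: (0,1) (9,10) (10,12) (15,16) (16,23) (25,26)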